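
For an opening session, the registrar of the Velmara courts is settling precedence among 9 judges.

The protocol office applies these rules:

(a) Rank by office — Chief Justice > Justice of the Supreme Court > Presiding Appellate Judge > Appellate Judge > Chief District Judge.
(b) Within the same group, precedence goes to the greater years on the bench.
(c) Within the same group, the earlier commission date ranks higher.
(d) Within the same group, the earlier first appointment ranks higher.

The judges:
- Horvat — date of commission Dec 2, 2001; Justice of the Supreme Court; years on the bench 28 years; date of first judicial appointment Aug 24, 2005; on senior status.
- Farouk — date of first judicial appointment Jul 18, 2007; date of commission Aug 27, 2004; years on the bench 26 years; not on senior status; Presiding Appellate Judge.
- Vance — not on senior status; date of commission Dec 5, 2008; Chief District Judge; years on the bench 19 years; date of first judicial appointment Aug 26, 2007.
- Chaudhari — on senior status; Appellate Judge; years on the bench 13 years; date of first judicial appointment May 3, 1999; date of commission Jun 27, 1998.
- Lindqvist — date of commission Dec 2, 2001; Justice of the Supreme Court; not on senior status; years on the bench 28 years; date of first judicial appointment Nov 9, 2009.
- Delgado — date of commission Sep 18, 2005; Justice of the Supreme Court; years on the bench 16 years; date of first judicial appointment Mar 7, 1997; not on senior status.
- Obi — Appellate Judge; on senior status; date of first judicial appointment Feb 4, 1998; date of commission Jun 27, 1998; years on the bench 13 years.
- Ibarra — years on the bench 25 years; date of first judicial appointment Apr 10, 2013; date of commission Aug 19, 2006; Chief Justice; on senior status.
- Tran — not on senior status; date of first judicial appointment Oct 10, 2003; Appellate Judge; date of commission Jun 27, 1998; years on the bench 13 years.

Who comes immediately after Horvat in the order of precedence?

Lindqvist

By office: Ibarra (Chief Justice); then Horvat, Lindqvist and Delgado (Justice of the Supreme Court); then Farouk (Presiding Appellate Judge); then Obi, Chaudhari and Tran (Appellate Judge); then Vance (Chief District Judge).
Among Horvat, Lindqvist and Delgado, by years on the bench (higher first): Horvat and Lindqvist (28 years) before Delgado (16 years).
Horvat and Lindqvist both have date of commission Dec 2, 2001, so the next rule applies.
Among Horvat and Lindqvist, by date of first judicial appointment (earlier first): Horvat (Aug 24, 2005) before Lindqvist (Nov 9, 2009).
Obi, Chaudhari and Tran all have years on the bench 13 years, so the next rule applies.
Obi, Chaudhari and Tran all have date of commission Jun 27, 1998, so the next rule applies.
Among Obi, Chaudhari and Tran, by date of first judicial appointment (earlier first): Obi (Feb 4, 1998) before Chaudhari (May 3, 1999) before Tran (Oct 10, 2003).
Order: Ibarra, Horvat, Lindqvist, Delgado, Farouk, Obi, Chaudhari, Tran, Vance.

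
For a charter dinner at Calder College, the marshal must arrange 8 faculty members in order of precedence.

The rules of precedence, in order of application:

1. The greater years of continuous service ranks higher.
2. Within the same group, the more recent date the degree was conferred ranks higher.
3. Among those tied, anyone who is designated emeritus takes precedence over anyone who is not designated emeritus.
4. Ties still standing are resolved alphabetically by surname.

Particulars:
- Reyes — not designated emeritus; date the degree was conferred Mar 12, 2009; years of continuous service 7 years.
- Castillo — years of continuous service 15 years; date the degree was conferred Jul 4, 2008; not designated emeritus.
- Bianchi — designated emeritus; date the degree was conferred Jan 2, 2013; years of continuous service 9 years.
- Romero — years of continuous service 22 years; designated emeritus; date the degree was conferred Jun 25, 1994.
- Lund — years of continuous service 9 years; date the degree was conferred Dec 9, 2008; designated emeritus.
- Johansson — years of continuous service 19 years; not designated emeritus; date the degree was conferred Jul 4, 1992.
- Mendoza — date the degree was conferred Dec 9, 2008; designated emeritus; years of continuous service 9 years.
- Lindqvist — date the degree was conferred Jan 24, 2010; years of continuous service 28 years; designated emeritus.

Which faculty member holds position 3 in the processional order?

By years of continuous service (higher first): Lindqvist (28 years); then Romero (22 years); then Johansson (19 years); then Castillo (15 years); then Bianchi, Lund and Mendoza (each 9 years); then Reyes (7 years).
Among Bianchi, Lund and Mendoza, by date the degree was conferred (later first): Bianchi (Jan 2, 2013) before Lund and Mendoza (Dec 9, 2008).
Lund and Mendoza are each designated emeritus, so the next rule applies.
Among Lund and Mendoza, alphabetically by surname: Lund before Mendoza.
Order: Lindqvist, Romero, Johansson, Castillo, Bianchi, Lund, Mendoza, Reyes.

Johansson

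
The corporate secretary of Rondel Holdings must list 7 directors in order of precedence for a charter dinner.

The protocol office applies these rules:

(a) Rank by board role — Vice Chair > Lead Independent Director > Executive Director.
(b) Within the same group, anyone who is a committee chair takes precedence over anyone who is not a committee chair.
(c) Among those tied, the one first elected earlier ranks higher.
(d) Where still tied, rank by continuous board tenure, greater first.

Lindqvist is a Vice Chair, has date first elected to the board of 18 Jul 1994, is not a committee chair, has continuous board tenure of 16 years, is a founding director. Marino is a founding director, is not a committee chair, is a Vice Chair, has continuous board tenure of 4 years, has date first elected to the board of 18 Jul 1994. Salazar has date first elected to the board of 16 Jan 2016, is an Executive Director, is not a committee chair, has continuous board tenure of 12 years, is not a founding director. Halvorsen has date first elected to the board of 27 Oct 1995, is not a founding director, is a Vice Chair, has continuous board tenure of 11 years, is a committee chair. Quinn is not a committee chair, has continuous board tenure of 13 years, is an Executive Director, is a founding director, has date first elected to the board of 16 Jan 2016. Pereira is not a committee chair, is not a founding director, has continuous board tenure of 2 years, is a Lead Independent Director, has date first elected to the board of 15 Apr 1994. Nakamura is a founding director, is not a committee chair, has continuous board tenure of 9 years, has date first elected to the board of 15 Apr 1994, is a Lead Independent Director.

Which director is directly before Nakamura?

Marino

By board role: Halvorsen, Lindqvist and Marino (Vice Chair); then Nakamura and Pereira (Lead Independent Director); then Quinn and Salazar (Executive Director).
Among Halvorsen, Lindqvist and Marino, a committee chair before not a committee chair: Halvorsen (a committee chair) before Lindqvist and Marino (not a committee chair).
Lindqvist and Marino both have date first elected to the board 18 Jul 1994, so the next rule applies.
Among Lindqvist and Marino, by continuous board tenure (higher first): Lindqvist (16 years) before Marino (4 years).
Nakamura and Pereira are each not a committee chair, so the next rule applies.
Nakamura and Pereira both have date first elected to the board 15 Apr 1994, so the next rule applies.
Among Nakamura and Pereira, by continuous board tenure (higher first): Nakamura (9 years) before Pereira (2 years).
Quinn and Salazar are each not a committee chair, so the next rule applies.
Quinn and Salazar both have date first elected to the board 16 Jan 2016, so the next rule applies.
Among Quinn and Salazar, by continuous board tenure (higher first): Quinn (13 years) before Salazar (12 years).
Order: Halvorsen, Lindqvist, Marino, Nakamura, Pereira, Quinn, Salazar.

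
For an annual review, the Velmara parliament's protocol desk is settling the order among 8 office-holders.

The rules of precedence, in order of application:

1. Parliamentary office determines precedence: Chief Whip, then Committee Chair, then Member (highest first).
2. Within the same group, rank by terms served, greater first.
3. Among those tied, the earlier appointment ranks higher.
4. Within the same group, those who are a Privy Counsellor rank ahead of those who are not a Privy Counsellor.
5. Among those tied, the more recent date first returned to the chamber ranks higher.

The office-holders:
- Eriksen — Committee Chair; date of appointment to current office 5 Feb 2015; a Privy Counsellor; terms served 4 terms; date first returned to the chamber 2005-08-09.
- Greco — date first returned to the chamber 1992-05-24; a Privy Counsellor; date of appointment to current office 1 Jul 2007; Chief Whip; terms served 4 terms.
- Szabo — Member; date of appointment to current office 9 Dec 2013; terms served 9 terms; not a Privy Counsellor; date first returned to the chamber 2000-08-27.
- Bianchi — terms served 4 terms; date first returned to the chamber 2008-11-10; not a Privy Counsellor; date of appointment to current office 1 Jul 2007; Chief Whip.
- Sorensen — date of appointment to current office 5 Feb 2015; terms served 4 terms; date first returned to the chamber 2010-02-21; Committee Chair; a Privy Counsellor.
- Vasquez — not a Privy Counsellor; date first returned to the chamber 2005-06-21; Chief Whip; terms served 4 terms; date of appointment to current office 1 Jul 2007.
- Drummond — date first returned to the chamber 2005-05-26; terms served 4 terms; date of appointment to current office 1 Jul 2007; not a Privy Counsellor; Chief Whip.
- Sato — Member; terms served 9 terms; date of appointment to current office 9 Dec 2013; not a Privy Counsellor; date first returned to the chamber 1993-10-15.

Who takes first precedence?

By parliamentary office: Greco, Bianchi, Vasquez and Drummond (Chief Whip); then Sorensen and Eriksen (Committee Chair); then Szabo and Sato (Member).
Greco, Bianchi, Vasquez and Drummond all have terms served 4 terms, so the next rule applies.
Greco, Bianchi, Vasquez and Drummond all have date of appointment to current office 1 Jul 2007, so the next rule applies.
Among Greco, Bianchi, Vasquez and Drummond, a Privy Counsellor before not a Privy Counsellor: Greco (a Privy Counsellor) before Bianchi, Vasquez and Drummond (not a Privy Counsellor).
Among Bianchi, Vasquez and Drummond, by date first returned to the chamber (later first): Bianchi (2008-11-10) before Vasquez (2005-06-21) before Drummond (2005-05-26).
Sorensen and Eriksen both have terms served 4 terms, so the next rule applies.
Sorensen and Eriksen both have date of appointment to current office 5 Feb 2015, so the next rule applies.
Sorensen and Eriksen are each a Privy Counsellor, so the next rule applies.
Among Sorensen and Eriksen, by date first returned to the chamber (later first): Sorensen (2010-02-21) before Eriksen (2005-08-09).
Szabo and Sato both have terms served 9 terms, so the next rule applies.
Szabo and Sato both have date of appointment to current office 9 Dec 2013, so the next rule applies.
Szabo and Sato are each not a Privy Counsellor, so the next rule applies.
Among Szabo and Sato, by date first returned to the chamber (later first): Szabo (2000-08-27) before Sato (1993-10-15).
Order: Greco, Bianchi, Vasquez, Drummond, Sorensen, Eriksen, Szabo, Sato.

Greco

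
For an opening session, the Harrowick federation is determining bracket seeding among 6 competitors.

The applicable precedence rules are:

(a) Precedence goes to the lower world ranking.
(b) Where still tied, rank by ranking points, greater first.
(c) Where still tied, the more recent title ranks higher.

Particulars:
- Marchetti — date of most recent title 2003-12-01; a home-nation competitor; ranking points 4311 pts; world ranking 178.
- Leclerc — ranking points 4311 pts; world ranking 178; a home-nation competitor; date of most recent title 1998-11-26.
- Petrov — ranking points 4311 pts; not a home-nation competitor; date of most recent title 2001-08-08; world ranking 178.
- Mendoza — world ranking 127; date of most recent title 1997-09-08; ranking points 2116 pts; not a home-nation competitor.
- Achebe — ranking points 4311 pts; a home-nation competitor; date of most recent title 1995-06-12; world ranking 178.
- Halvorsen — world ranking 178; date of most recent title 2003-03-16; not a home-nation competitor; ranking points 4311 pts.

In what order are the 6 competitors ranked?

Mendoza, Marchetti, Halvorsen, Petrov, Leclerc, Achebe

By world ranking (lower first): Mendoza (127); then Marchetti, Halvorsen, Petrov, Leclerc and Achebe (each 178).
Marchetti, Halvorsen, Petrov, Leclerc and Achebe all have ranking points 4311 pts, so the next rule applies.
Among Marchetti, Halvorsen, Petrov, Leclerc and Achebe, by date of most recent title (later first): Marchetti (2003-12-01) before Halvorsen (2003-03-16) before Petrov (2001-08-08) before Leclerc (1998-11-26) before Achebe (1995-06-12).
Full order: Mendoza, Marchetti, Halvorsen, Petrov, Leclerc, Achebe.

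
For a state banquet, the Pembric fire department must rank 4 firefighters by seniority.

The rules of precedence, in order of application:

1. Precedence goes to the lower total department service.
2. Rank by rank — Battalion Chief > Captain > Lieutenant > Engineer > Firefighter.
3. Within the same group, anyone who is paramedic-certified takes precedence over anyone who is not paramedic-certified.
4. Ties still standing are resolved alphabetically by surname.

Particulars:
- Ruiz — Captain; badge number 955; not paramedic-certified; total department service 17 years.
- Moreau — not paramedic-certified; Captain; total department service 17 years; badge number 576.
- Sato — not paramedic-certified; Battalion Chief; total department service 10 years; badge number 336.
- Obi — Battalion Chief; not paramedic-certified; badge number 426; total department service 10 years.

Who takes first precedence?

Obi

By total department service (lower first): Obi and Sato (both 10 years); then Moreau and Ruiz (both 17 years).
Obi and Sato are each Battalion Chief, so the next rule applies.
Obi and Sato are each not paramedic-certified, so the next rule applies.
Among Obi and Sato, alphabetically by surname: Obi before Sato.
Moreau and Ruiz are each Captain, so the next rule applies.
Moreau and Ruiz are each not paramedic-certified, so the next rule applies.
Among Moreau and Ruiz, alphabetically by surname: Moreau before Ruiz.
Order: Obi, Sato, Moreau, Ruiz.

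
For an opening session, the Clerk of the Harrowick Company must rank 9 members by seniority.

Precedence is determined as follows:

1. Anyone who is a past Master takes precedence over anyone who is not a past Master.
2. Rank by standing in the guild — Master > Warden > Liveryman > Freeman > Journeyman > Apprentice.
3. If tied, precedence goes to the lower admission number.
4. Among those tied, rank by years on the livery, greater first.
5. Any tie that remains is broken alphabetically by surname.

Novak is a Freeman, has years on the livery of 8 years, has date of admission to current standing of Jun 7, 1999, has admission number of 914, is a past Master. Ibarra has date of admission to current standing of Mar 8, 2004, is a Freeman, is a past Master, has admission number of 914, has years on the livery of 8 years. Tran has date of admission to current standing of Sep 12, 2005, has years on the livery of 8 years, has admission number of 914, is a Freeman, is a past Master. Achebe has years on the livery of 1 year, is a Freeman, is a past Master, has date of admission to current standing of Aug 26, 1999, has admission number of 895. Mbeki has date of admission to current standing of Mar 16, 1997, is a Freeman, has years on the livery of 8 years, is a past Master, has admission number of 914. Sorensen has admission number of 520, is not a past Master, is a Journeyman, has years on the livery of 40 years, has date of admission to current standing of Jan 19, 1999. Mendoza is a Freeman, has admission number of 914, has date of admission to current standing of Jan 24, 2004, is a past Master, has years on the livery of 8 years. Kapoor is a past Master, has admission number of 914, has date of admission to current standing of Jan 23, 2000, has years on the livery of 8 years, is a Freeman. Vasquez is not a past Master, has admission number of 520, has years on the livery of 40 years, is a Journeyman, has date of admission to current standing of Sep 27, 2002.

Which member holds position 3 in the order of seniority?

By the first rule: Achebe, Ibarra, Kapoor, Mbeki, Mendoza, Novak and Tran (each a past Master); then Sorensen and Vasquez (both not a past Master).
Achebe, Ibarra, Kapoor, Mbeki, Mendoza, Novak and Tran are each Freeman, so the next rule applies.
Among Achebe, Ibarra, Kapoor, Mbeki, Mendoza, Novak and Tran, by admission number (lower first): Achebe (895) before Ibarra, Kapoor, Mbeki, Mendoza, Novak and Tran (914).
Ibarra, Kapoor, Mbeki, Mendoza, Novak and Tran all have years on the livery 8 years, so the next rule applies.
Among Ibarra, Kapoor, Mbeki, Mendoza, Novak and Tran, alphabetically by surname: Ibarra before Kapoor before Mbeki before Mendoza before Novak before Tran.
Sorensen and Vasquez are each Journeyman, so the next rule applies.
Sorensen and Vasquez both have admission number 520, so the next rule applies.
Sorensen and Vasquez both have years on the livery 40 years, so the next rule applies.
Among Sorensen and Vasquez, alphabetically by surname: Sorensen before Vasquez.
Order: Achebe, Ibarra, Kapoor, Mbeki, Mendoza, Novak, Tran, Sorensen, Vasquez.

Kapoor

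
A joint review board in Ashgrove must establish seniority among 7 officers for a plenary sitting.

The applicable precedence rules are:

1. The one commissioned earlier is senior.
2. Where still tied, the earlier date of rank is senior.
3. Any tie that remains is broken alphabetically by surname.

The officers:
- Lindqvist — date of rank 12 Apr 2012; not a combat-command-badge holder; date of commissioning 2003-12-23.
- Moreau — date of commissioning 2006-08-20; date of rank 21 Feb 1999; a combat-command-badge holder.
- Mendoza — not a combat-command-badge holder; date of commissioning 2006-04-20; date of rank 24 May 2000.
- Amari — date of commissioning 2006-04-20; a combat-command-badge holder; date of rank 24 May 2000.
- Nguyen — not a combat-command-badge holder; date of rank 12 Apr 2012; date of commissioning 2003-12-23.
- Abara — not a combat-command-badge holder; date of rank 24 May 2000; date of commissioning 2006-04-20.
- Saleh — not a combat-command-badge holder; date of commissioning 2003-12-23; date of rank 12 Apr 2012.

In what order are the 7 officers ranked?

Lindqvist, Nguyen, Saleh, Abara, Amari, Mendoza, Moreau

By date of commissioning (earlier first): Lindqvist, Nguyen and Saleh (each 2003-12-23); then Abara, Amari and Mendoza (each 2006-04-20); then Moreau (2006-08-20).
Lindqvist, Nguyen and Saleh all have date of rank 12 Apr 2012, so the next rule applies.
Among Lindqvist, Nguyen and Saleh, alphabetically by surname: Lindqvist before Nguyen before Saleh.
Abara, Amari and Mendoza all have date of rank 24 May 2000, so the next rule applies.
Among Abara, Amari and Mendoza, alphabetically by surname: Abara before Amari before Mendoza.
Full order: Lindqvist, Nguyen, Saleh, Abara, Amari, Mendoza, Moreau.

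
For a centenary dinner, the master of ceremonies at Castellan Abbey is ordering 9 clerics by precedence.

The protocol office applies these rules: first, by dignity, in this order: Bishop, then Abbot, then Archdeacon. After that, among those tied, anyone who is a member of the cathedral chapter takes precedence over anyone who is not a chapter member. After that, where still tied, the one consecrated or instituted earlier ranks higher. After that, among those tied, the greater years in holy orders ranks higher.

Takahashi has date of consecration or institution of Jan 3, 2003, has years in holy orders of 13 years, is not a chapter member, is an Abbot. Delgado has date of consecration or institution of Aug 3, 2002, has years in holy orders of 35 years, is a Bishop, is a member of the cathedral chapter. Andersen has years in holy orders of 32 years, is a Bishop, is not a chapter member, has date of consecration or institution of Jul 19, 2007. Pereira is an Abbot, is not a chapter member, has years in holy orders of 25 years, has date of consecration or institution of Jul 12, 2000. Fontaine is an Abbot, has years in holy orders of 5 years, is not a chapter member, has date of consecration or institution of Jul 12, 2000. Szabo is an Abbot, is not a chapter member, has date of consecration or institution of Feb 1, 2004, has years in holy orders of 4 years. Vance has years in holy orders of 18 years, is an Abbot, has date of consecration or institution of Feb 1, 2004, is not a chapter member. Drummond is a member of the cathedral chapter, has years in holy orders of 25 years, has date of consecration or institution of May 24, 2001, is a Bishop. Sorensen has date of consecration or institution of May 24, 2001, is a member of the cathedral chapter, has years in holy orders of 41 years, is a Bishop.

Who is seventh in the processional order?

By dignity: Sorensen, Drummond, Delgado and Andersen (Bishop); then Pereira, Fontaine, Takahashi, Vance and Szabo (Abbot).
Among Sorensen, Drummond, Delgado and Andersen, a member of the cathedral chapter before not a chapter member: Sorensen, Drummond and Delgado (a member of the cathedral chapter) before Andersen (not a chapter member).
Among Sorensen, Drummond and Delgado, by date of consecration or institution (earlier first): Sorensen and Drummond (May 24, 2001) before Delgado (Aug 3, 2002).
Among Sorensen and Drummond, by years in holy orders (higher first): Sorensen (41 years) before Drummond (25 years).
Pereira, Fontaine, Takahashi, Vance and Szabo are each not a chapter member, so the next rule applies.
Among Pereira, Fontaine, Takahashi, Vance and Szabo, by date of consecration or institution (earlier first): Pereira and Fontaine (Jul 12, 2000) before Takahashi (Jan 3, 2003) before Vance and Szabo (Feb 1, 2004).
Among Pereira and Fontaine, by years in holy orders (higher first): Pereira (25 years) before Fontaine (5 years).
Among Vance and Szabo, by years in holy orders (higher first): Vance (18 years) before Szabo (4 years).
Order: Sorensen, Drummond, Delgado, Andersen, Pereira, Fontaine, Takahashi, Vance, Szabo.

Takahashi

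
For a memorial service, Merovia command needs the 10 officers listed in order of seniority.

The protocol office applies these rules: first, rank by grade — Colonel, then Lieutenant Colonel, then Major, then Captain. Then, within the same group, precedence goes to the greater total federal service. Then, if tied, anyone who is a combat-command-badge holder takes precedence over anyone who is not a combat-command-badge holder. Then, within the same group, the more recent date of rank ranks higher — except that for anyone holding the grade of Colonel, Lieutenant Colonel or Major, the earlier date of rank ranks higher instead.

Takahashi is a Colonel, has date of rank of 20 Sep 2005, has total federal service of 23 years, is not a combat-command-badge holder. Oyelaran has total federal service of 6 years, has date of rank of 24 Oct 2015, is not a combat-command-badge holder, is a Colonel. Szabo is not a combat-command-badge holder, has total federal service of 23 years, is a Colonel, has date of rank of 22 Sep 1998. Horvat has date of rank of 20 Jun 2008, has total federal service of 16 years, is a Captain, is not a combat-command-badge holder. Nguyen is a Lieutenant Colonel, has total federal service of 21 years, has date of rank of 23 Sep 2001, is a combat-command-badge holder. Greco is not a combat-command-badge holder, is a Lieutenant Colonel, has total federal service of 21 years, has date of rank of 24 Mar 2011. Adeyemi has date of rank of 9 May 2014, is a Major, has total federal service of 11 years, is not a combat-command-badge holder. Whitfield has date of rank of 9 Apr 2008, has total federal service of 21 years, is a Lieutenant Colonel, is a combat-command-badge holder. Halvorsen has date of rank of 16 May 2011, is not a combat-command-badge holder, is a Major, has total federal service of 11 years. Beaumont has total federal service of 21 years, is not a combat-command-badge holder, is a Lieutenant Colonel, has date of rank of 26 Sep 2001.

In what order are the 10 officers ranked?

By grade: Szabo, Takahashi and Oyelaran (Colonel); then Nguyen, Whitfield, Beaumont and Greco (Lieutenant Colonel); then Halvorsen and Adeyemi (Major); then Horvat (Captain).
Among Szabo, Takahashi and Oyelaran, by total federal service (higher first): Szabo and Takahashi (23 years) before Oyelaran (6 years).
Szabo and Takahashi are each not a combat-command-badge holder, so the next rule applies.
Among Szabo and Takahashi, by date of rank (earlier first) (reversed rule for this group): Szabo (22 Sep 1998) before Takahashi (20 Sep 2005).
Nguyen, Whitfield, Beaumont and Greco all have total federal service 21 years, so the next rule applies.
Among Nguyen, Whitfield, Beaumont and Greco, a combat-command-badge holder before not a combat-command-badge holder: Nguyen and Whitfield (a combat-command-badge holder) before Beaumont and Greco (not a combat-command-badge holder).
Among Nguyen and Whitfield, by date of rank (earlier first) (reversed rule for this group): Nguyen (23 Sep 2001) before Whitfield (9 Apr 2008).
Among Beaumont and Greco, by date of rank (earlier first) (reversed rule for this group): Beaumont (26 Sep 2001) before Greco (24 Mar 2011).
Halvorsen and Adeyemi both have total federal service 11 years, so the next rule applies.
Halvorsen and Adeyemi are each not a combat-command-badge holder, so the next rule applies.
Among Halvorsen and Adeyemi, by date of rank (earlier first) (reversed rule for this group): Halvorsen (16 May 2011) before Adeyemi (9 May 2014).
Full order: Szabo, Takahashi, Oyelaran, Nguyen, Whitfield, Beaumont, Greco, Halvorsen, Adeyemi, Horvat.

Szabo, Takahashi, Oyelaran, Nguyen, Whitfield, Beaumont, Greco, Halvorsen, Adeyemi, Horvat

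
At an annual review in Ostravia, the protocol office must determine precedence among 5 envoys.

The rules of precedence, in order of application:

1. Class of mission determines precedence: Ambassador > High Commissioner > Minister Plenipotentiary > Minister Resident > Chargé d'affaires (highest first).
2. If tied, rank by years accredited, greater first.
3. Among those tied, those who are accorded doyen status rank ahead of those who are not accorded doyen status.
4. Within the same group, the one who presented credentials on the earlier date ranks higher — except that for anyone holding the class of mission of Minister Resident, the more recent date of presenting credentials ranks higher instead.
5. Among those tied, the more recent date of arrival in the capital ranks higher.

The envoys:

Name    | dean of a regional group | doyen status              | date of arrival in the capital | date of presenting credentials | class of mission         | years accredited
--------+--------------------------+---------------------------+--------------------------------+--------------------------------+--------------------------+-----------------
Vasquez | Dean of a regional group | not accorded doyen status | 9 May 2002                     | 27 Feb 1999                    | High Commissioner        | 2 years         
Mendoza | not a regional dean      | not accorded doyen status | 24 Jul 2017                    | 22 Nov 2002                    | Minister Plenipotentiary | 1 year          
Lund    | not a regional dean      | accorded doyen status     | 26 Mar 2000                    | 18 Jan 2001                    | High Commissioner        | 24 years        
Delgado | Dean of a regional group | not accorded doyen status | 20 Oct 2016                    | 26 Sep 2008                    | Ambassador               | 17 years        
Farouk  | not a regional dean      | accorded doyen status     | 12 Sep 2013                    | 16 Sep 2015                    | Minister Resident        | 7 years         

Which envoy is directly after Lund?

Vasquez

By class of mission: Delgado (Ambassador); then Lund and Vasquez (High Commissioner); then Mendoza (Minister Plenipotentiary); then Farouk (Minister Resident).
Among Lund and Vasquez, by years accredited (higher first): Lund (24 years) before Vasquez (2 years).
Order: Delgado, Lund, Vasquez, Mendoza, Farouk.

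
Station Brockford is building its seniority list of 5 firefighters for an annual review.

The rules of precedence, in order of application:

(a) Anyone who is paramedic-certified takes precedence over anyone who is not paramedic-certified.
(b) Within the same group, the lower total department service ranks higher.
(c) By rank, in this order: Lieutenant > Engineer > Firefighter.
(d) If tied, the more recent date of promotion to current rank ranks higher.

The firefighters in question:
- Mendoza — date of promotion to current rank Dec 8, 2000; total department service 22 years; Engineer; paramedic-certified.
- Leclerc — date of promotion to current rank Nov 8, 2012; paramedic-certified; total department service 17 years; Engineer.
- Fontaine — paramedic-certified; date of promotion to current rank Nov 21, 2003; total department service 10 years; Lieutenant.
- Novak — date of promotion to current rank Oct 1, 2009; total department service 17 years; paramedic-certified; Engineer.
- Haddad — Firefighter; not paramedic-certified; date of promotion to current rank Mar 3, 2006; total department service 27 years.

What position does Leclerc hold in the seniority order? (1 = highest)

2

By the first rule: Fontaine, Leclerc, Novak and Mendoza (each paramedic-certified); then Haddad (not paramedic-certified).
Among Fontaine, Leclerc, Novak and Mendoza, by total department service (lower first): Fontaine (10 years) before Leclerc and Novak (17 years) before Mendoza (22 years).
Leclerc and Novak are each Engineer, so the next rule applies.
Among Leclerc and Novak, by date of promotion to current rank (later first): Leclerc (Nov 8, 2012) before Novak (Oct 1, 2009).
Order: Fontaine, Leclerc, Novak, Mendoza, Haddad. So position 2.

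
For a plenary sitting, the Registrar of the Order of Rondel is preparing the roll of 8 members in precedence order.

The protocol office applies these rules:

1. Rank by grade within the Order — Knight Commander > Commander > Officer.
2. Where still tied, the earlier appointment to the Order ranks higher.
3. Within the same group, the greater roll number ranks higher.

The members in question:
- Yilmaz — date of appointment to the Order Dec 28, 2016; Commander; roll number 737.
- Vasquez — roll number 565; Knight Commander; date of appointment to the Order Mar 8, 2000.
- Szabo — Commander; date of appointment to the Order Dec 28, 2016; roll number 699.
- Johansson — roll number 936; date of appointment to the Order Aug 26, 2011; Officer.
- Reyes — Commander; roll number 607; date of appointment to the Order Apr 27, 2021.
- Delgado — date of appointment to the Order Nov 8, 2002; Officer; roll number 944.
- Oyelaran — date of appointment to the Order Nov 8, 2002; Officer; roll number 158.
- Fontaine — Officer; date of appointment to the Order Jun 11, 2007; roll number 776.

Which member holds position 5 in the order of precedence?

By grade within the Order: Vasquez (Knight Commander); then Yilmaz, Szabo and Reyes (Commander); then Delgado, Oyelaran, Fontaine and Johansson (Officer).
Among Yilmaz, Szabo and Reyes, by date of appointment to the Order (earlier first): Yilmaz and Szabo (Dec 28, 2016) before Reyes (Apr 27, 2021).
Among Yilmaz and Szabo, by roll number (higher first): Yilmaz (737) before Szabo (699).
Among Delgado, Oyelaran, Fontaine and Johansson, by date of appointment to the Order (earlier first): Delgado and Oyelaran (Nov 8, 2002) before Fontaine (Jun 11, 2007) before Johansson (Aug 26, 2011).
Among Delgado and Oyelaran, by roll number (higher first): Delgado (944) before Oyelaran (158).
Order: Vasquez, Yilmaz, Szabo, Reyes, Delgado, Oyelaran, Fontaine, Johansson.

Delgado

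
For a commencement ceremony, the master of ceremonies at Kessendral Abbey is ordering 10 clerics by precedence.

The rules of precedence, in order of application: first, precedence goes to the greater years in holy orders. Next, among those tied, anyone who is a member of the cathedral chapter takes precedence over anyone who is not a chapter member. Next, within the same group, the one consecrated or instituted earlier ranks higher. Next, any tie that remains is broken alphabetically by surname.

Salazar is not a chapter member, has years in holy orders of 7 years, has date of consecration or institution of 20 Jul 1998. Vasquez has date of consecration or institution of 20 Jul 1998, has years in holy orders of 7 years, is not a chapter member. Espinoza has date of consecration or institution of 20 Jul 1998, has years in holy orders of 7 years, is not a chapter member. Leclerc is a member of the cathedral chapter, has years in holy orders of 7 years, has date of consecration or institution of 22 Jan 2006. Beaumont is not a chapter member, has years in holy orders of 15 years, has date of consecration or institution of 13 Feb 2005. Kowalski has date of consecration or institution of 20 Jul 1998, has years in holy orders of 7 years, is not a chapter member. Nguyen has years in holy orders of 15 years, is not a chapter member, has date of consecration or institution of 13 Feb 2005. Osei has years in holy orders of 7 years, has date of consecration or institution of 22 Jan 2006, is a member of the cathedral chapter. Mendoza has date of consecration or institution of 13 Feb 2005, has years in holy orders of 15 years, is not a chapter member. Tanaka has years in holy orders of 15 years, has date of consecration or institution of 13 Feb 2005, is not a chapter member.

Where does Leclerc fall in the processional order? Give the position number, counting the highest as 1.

By years in holy orders (higher first): Beaumont, Mendoza, Nguyen and Tanaka (each 15 years); then Leclerc, Osei, Espinoza, Kowalski, Salazar and Vasquez (each 7 years).
Beaumont, Mendoza, Nguyen and Tanaka are each not a chapter member, so the next rule applies.
Beaumont, Mendoza, Nguyen and Tanaka all have date of consecration or institution 13 Feb 2005, so the next rule applies.
Among Beaumont, Mendoza, Nguyen and Tanaka, alphabetically by surname: Beaumont before Mendoza before Nguyen before Tanaka.
Among Leclerc, Osei, Espinoza, Kowalski, Salazar and Vasquez, a member of the cathedral chapter before not a chapter member: Leclerc and Osei (a member of the cathedral chapter) before Espinoza, Kowalski, Salazar and Vasquez (not a chapter member).
Leclerc and Osei both have date of consecration or institution 22 Jan 2006, so the next rule applies.
Among Leclerc and Osei, alphabetically by surname: Leclerc before Osei.
Espinoza, Kowalski, Salazar and Vasquez all have date of consecration or institution 20 Jul 1998, so the next rule applies.
Among Espinoza, Kowalski, Salazar and Vasquez, alphabetically by surname: Espinoza before Kowalski before Salazar before Vasquez.
Order: Beaumont, Mendoza, Nguyen, Tanaka, Leclerc, Osei, Espinoza, Kowalski, Salazar, Vasquez. So position 5.

5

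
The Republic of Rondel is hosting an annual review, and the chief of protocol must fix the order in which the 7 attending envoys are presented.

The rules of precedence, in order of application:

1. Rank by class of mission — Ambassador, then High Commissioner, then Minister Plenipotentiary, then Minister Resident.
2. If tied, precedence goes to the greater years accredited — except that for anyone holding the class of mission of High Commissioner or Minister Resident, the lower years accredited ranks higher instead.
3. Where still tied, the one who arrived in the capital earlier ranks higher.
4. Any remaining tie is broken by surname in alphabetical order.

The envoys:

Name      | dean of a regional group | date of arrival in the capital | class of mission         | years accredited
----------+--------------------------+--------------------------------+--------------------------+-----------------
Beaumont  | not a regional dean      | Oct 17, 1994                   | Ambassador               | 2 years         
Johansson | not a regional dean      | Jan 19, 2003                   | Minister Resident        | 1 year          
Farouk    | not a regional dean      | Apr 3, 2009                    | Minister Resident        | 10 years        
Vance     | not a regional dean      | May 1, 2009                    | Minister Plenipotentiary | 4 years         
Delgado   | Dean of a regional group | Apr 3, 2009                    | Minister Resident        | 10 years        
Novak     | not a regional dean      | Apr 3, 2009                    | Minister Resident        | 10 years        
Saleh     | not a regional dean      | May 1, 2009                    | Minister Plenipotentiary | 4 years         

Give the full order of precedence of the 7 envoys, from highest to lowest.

Beaumont, Saleh, Vance, Johansson, Delgado, Farouk, Novak

By class of mission: Beaumont (Ambassador); then Saleh and Vance (Minister Plenipotentiary); then Johansson, Delgado, Farouk and Novak (Minister Resident).
Saleh and Vance both have years accredited 4 years, so the next rule applies.
Saleh and Vance both have date of arrival in the capital May 1, 2009, so the next rule applies.
Among Saleh and Vance, alphabetically by surname: Saleh before Vance.
Among Johansson, Delgado, Farouk and Novak, by years accredited (lower first) (reversed rule for this group): Johansson (1 year) before Delgado, Farouk and Novak (10 years).
Delgado, Farouk and Novak all have date of arrival in the capital Apr 3, 2009, so the next rule applies.
Among Delgado, Farouk and Novak, alphabetically by surname: Delgado before Farouk before Novak.
Full order: Beaumont, Saleh, Vance, Johansson, Delgado, Farouk, Novak.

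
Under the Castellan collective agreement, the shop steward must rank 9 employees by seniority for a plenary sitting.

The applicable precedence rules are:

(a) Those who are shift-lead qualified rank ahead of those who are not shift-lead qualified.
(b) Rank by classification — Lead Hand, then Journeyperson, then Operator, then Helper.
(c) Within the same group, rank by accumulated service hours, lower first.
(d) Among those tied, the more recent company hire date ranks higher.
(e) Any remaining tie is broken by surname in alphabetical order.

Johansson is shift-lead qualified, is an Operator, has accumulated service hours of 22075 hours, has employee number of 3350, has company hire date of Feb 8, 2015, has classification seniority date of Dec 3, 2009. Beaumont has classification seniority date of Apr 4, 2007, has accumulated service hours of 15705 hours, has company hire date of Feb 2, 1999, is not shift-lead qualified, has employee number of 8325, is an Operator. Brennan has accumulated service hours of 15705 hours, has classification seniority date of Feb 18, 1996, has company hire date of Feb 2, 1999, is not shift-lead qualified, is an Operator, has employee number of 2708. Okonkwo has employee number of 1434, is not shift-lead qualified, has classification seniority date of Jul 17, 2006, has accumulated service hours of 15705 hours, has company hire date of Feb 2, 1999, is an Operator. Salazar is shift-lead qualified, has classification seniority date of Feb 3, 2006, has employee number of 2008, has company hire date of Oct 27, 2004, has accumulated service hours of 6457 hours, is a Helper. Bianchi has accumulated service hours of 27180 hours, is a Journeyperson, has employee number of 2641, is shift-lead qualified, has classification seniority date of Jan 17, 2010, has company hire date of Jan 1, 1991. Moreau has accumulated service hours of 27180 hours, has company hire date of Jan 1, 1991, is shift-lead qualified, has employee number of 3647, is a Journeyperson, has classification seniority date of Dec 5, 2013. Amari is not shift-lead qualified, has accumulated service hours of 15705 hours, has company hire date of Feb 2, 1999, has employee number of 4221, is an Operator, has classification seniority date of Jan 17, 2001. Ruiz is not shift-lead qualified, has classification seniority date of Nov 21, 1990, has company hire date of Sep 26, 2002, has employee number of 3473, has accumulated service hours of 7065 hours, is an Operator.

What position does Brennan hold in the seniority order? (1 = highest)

By the first rule: Bianchi, Moreau, Johansson and Salazar (each shift-lead qualified); then Ruiz, Amari, Beaumont, Brennan and Okonkwo (each not shift-lead qualified).
Among Bianchi, Moreau, Johansson and Salazar, by classification: Bianchi and Moreau (Journeyperson) before Johansson (Operator) before Salazar (Helper).
Bianchi and Moreau both have accumulated service hours 27180 hours, so the next rule applies.
Bianchi and Moreau both have company hire date Jan 1, 1991, so the next rule applies.
Among Bianchi and Moreau, alphabetically by surname: Bianchi before Moreau.
Ruiz, Amari, Beaumont, Brennan and Okonkwo are each Operator, so the next rule applies.
Among Ruiz, Amari, Beaumont, Brennan and Okonkwo, by accumulated service hours (lower first): Ruiz (7065 hours) before Amari, Beaumont, Brennan and Okonkwo (15705 hours).
Amari, Beaumont, Brennan and Okonkwo all have company hire date Feb 2, 1999, so the next rule applies.
Among Amari, Beaumont, Brennan and Okonkwo, alphabetically by surname: Amari before Beaumont before Brennan before Okonkwo.
Order: Bianchi, Moreau, Johansson, Salazar, Ruiz, Amari, Beaumont, Brennan, Okonkwo. So position 8.

8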